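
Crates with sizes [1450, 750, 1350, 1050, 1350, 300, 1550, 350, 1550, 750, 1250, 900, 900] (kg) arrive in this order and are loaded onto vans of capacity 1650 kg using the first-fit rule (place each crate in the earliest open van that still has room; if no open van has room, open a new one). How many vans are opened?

10

  1450 → van 1 (new)  [load 1450/1650]
  750 → van 2 (new)  [load 750/1650]
  1350 → van 3 (new)  [load 1350/1650]
  1050 → van 4 (new)  [load 1050/1650]
  1350 → van 5 (new)  [load 1350/1650]
  300 → van 2  [load 1050/1650]
  1550 → van 6 (new)  [load 1550/1650]
  350 → van 2  [load 1400/1650]
  1550 → van 7 (new)  [load 1550/1650]
  750 → van 8 (new)  [load 750/1650]
  1250 → van 9 (new)  [load 1250/1650]
  900 → van 8  [load 1650/1650]
  900 → van 10 (new)  [load 900/1650]
10 vans opened.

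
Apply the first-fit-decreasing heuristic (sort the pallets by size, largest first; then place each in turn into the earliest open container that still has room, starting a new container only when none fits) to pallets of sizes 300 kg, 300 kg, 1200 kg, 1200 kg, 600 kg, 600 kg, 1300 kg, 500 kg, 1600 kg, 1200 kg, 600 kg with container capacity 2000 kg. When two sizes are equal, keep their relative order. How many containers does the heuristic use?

5

Sorted descending: 1600, 1300, 1200, 1200, 1200, 600, 600, 600, 500, 300, 300.
  1600 → container 1 (new)  [load 1600/2000]
  1300 → container 2 (new)  [load 1300/2000]
  1200 → container 3 (new)  [load 1200/2000]
  1200 → container 4 (new)  [load 1200/2000]
  1200 → container 5 (new)  [load 1200/2000]
  600 → container 2  [load 1900/2000]
  600 → container 3  [load 1800/2000]
  600 → container 4  [load 1800/2000]
  500 → container 5  [load 1700/2000]
  300 → container 1  [load 1900/2000]
  300 → container 5  [load 2000/2000]
5 containers opened.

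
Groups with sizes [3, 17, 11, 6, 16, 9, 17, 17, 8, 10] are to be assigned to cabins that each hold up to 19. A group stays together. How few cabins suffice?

Total = 17 + 17 + 17 + 16 + 11 + 10 + 9 + 8 + 6 + 3 = 114.
Lower bound: ⌈114/19⌉ = 6 cabins.
A packing using 7 cabins:
  cabin 1: 17 = 17
  cabin 2: 17 = 17
  cabin 3: 17 = 17
  cabin 4: 16 + 3 = 19
  cabin 5: 11 + 8 = 19
  cabin 6: 10 + 9 = 19
  cabin 7: 6 = 6
No arrangement into 6 cabins stays within capacity, so 7 is optimal.

7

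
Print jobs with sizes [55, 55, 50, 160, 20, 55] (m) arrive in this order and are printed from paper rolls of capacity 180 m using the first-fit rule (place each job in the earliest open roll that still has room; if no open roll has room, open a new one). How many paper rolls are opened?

3

  55 → roll 1 (new)  [load 55/180]
  55 → roll 1  [load 110/180]
  50 → roll 1  [load 160/180]
  160 → roll 2 (new)  [load 160/180]
  20 → roll 1  [load 180/180]
  55 → roll 3 (new)  [load 55/180]
3 paper rolls opened.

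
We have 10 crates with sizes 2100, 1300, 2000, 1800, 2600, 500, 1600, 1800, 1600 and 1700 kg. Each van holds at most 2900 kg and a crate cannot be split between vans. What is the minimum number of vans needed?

8

Total = 2600 + 2100 + 2000 + 1800 + 1800 + 1700 + 1600 + 1600 + 1300 + 500 = 17000 kg.
Lower bound: ⌈17000/2900⌉ = 6 vans.
Also, 8 crates each exceed 1450 kg, and no two of those can share a van, so at least 8 vans are needed.
A packing using 8 vans:
  van 1: 2600 = 2600
  van 2: 2100 + 500 = 2600
  van 3: 2000 = 2000
  van 4: 1800 = 1800
  van 5: 1800 = 1800
  van 6: 1700 = 1700
  van 7: 1600 + 1300 = 2900
  van 8: 1600 = 1600
This matches the lower bound, so 8 is optimal.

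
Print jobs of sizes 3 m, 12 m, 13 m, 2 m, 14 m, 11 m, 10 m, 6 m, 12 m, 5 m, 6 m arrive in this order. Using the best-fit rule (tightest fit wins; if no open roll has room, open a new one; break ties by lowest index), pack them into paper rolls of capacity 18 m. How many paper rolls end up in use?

6

  3 → roll 1 (new)  [load 3/18]
  12 → roll 1  [load 15/18]
  13 → roll 2 (new)  [load 13/18]
  2 → roll 1  [load 17/18]
  14 → roll 3 (new)  [load 14/18]
  11 → roll 4 (new)  [load 11/18]
  10 → roll 5 (new)  [load 10/18]
  6 → roll 4  [load 17/18]
  12 → roll 6 (new)  [load 12/18]
  5 → roll 2  [load 18/18]
  6 → roll 6  [load 18/18]
6 paper rolls opened.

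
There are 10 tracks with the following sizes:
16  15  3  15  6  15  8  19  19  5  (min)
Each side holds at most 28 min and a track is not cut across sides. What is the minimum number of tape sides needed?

6

Total = 19 + 19 + 16 + 15 + 15 + 15 + 8 + 6 + 5 + 3 = 121 min.
Lower bound: ⌈121/28⌉ = 5 tape sides.
Also, 6 tracks each exceed 14 min, and no two of those can share a side, so at least 6 tape sides are needed.
A packing using 6 tape sides:
  side 1: 19 + 8 = 27
  side 2: 19 + 6 + 3 = 28
  side 3: 16 + 5 = 21
  side 4: 15 = 15
  side 5: 15 = 15
  side 6: 15 = 15
This matches the lower bound, so 6 is optimal.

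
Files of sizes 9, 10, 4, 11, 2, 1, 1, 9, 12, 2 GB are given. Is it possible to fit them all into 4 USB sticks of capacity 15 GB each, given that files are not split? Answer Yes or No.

No

Total = 61 GB; ⌈61/15⌉ = 5.
At least 5 USB sticks are required, but only 4 are allowed.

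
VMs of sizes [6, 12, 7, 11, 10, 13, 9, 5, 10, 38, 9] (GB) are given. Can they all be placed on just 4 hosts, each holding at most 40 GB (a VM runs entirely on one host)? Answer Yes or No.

A valid assignment using 4 hosts:
  host 1: 38 = 38
  host 2: 13 + 12 + 11 = 36
  host 3: 10 + 10 + 9 + 9 = 38
  host 4: 7 + 6 + 5 = 18
Every load is within 40 GB, so 4 hosts suffice.

Yes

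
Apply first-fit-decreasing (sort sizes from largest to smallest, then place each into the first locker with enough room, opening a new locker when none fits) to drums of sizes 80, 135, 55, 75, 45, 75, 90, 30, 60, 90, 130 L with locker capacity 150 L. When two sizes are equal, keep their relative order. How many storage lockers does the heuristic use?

Sorted descending: 135, 130, 90, 90, 80, 75, 75, 60, 55, 45, 30.
  135 → locker 1 (new)  [load 135/150]
  130 → locker 2 (new)  [load 130/150]
  90 → locker 3 (new)  [load 90/150]
  90 → locker 4 (new)  [load 90/150]
  80 → locker 5 (new)  [load 80/150]
  75 → locker 6 (new)  [load 75/150]
  75 → locker 6  [load 150/150]
  60 → locker 3  [load 150/150]
  55 → locker 4  [load 145/150]
  45 → locker 5  [load 125/150]
  30 → locker 7 (new)  [load 30/150]
7 storage lockers opened.

7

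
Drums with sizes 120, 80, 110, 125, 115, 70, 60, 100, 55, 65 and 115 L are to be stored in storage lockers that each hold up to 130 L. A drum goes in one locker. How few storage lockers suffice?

9

Total = 125 + 120 + 115 + 115 + 110 + 100 + 80 + 70 + 65 + 60 + 55 = 1015 L.
Lower bound: ⌈1015/130⌉ = 8 storage lockers.
A packing using 9 storage lockers:
  locker 1: 125 = 125
  locker 2: 120 = 120
  locker 3: 115 = 115
  locker 4: 115 = 115
  locker 5: 110 = 110
  locker 6: 100 = 100
  locker 7: 80 = 80
  locker 8: 70 + 60 = 130
  locker 9: 65 + 55 = 120
No arrangement into 8 storage lockers stays within capacity, so 9 is optimal.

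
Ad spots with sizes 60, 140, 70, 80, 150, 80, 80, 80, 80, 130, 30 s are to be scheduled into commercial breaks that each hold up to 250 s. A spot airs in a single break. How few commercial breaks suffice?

Total = 150 + 140 + 130 + 80 + 80 + 80 + 80 + 80 + 70 + 60 + 30 = 980 s.
Lower bound: ⌈980/250⌉ = 4 commercial breaks.
A packing using 5 commercial breaks:
  break 1: 150 + 80 = 230
  break 2: 140 + 80 + 30 = 250
  break 3: 130 + 80 = 210
  break 4: 80 + 80 + 70 = 230
  break 5: 60 = 60
No arrangement into 4 commercial breaks stays within capacity, so 5 is optimal.

5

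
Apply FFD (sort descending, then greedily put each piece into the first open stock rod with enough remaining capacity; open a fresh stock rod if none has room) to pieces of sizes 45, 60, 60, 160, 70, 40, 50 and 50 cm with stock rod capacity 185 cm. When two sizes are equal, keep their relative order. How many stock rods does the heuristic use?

4

Sorted descending: 160, 70, 60, 60, 50, 50, 45, 40.
  160 → stock rod 1 (new)  [load 160/185]
  70 → stock rod 2 (new)  [load 70/185]
  60 → stock rod 2  [load 130/185]
  60 → stock rod 3 (new)  [load 60/185]
  50 → stock rod 2  [load 180/185]
  50 → stock rod 3  [load 110/185]
  45 → stock rod 3  [load 155/185]
  40 → stock rod 4 (new)  [load 40/185]
4 stock rods opened.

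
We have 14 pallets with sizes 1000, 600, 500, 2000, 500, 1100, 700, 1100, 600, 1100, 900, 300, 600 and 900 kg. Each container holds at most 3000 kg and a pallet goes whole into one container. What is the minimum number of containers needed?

4

Total = 2000 + 1100 + 1100 + 1100 + 1000 + 900 + 900 + 700 + 600 + 600 + 600 + 500 + 500 + 300 = 11900 kg.
Lower bound: ⌈11900/3000⌉ = 4 containers.
A packing using 4 containers:
  container 1: 2000 + 1000 = 3000
  container 2: 1100 + 1100 + 500 + 300 = 3000
  container 3: 1100 + 900 + 900 = 2900
  container 4: 700 + 600 + 600 + 600 + 500 = 3000
This matches the lower bound, so 4 is optimal.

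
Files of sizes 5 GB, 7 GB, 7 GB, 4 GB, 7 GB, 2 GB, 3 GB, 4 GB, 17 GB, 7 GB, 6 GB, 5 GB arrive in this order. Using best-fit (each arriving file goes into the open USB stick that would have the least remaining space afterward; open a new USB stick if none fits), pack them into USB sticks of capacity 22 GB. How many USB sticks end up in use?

  5 → USB stick 1 (new)  [load 5/22]
  7 → USB stick 1  [load 12/22]
  7 → USB stick 1  [load 19/22]
  4 → USB stick 2 (new)  [load 4/22]
  7 → USB stick 2  [load 11/22]
  2 → USB stick 1  [load 21/22]
  3 → USB stick 2  [load 14/22]
  4 → USB stick 2  [load 18/22]
  17 → USB stick 3 (new)  [load 17/22]
  7 → USB stick 4 (new)  [load 7/22]
  6 → USB stick 4  [load 13/22]
  5 → USB stick 3  [load 22/22]
4 USB sticks opened.

4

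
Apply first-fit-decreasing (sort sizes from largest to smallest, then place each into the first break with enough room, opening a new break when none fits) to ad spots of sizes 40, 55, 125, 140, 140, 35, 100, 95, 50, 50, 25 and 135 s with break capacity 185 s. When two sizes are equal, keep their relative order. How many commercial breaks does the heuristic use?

Sorted descending: 140, 140, 135, 125, 100, 95, 55, 50, 50, 40, 35, 25.
  140 → break 1 (new)  [load 140/185]
  140 → break 2 (new)  [load 140/185]
  135 → break 3 (new)  [load 135/185]
  125 → break 4 (new)  [load 125/185]
  100 → break 5 (new)  [load 100/185]
  95 → break 6 (new)  [load 95/185]
  55 → break 4  [load 180/185]
  50 → break 3  [load 185/185]
  50 → break 5  [load 150/185]
  40 → break 1  [load 180/185]
  35 → break 2  [load 175/185]
  25 → break 5  [load 175/185]
6 commercial breaks opened.

6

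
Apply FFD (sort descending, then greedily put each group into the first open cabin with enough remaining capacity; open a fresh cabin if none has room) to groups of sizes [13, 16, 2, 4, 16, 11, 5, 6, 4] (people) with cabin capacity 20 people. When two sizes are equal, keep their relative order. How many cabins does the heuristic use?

4

Sorted descending: 16, 16, 13, 11, 6, 5, 4, 4, 2.
  16 → cabin 1 (new)  [load 16/20]
  16 → cabin 2 (new)  [load 16/20]
  13 → cabin 3 (new)  [load 13/20]
  11 → cabin 4 (new)  [load 11/20]
  6 → cabin 3  [load 19/20]
  5 → cabin 4  [load 16/20]
  4 → cabin 1  [load 20/20]
  4 → cabin 2  [load 20/20]
  2 → cabin 4  [load 18/20]
4 cabins opened.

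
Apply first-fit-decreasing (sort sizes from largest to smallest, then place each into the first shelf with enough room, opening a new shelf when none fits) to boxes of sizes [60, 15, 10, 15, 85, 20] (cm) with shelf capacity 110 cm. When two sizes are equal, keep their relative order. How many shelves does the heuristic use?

Sorted descending: 85, 60, 20, 15, 15, 10.
  85 → shelf 1 (new)  [load 85/110]
  60 → shelf 2 (new)  [load 60/110]
  20 → shelf 1  [load 105/110]
  15 → shelf 2  [load 75/110]
  15 → shelf 2  [load 90/110]
  10 → shelf 2  [load 100/110]
2 shelves opened.

2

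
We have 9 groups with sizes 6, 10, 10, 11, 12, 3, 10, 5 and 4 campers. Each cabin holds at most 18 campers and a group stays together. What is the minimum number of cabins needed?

Total = 12 + 11 + 10 + 10 + 10 + 6 + 5 + 4 + 3 = 71 campers.
Lower bound: ⌈71/18⌉ = 4 cabins.
Also, 5 groups each exceed 9 campers, and no two of those can share a cabin, so at least 5 cabins are needed.
A packing using 5 cabins:
  cabin 1: 12 + 6 = 18
  cabin 2: 11 + 5 = 16
  cabin 3: 10 + 4 + 3 = 17
  cabin 4: 10 = 10
  cabin 5: 10 = 10
This matches the lower bound, so 5 is optimal.

5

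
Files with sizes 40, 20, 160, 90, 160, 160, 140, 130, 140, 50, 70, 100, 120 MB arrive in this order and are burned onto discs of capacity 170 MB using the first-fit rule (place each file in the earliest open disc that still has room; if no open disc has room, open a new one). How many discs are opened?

  40 → disc 1 (new)  [load 40/170]
  20 → disc 1  [load 60/170]
  160 → disc 2 (new)  [load 160/170]
  90 → disc 1  [load 150/170]
  160 → disc 3 (new)  [load 160/170]
  160 → disc 4 (new)  [load 160/170]
  140 → disc 5 (new)  [load 140/170]
  130 → disc 6 (new)  [load 130/170]
  140 → disc 7 (new)  [load 140/170]
  50 → disc 8 (new)  [load 50/170]
  70 → disc 8  [load 120/170]
  100 → disc 9 (new)  [load 100/170]
  120 → disc 10 (new)  [load 120/170]
10 discs opened.

10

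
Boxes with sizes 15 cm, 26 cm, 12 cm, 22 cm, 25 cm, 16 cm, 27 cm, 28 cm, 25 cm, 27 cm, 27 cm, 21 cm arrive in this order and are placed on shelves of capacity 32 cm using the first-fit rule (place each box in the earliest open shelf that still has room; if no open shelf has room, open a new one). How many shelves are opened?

11

  15 → shelf 1 (new)  [load 15/32]
  26 → shelf 2 (new)  [load 26/32]
  12 → shelf 1  [load 27/32]
  22 → shelf 3 (new)  [load 22/32]
  25 → shelf 4 (new)  [load 25/32]
  16 → shelf 5 (new)  [load 16/32]
  27 → shelf 6 (new)  [load 27/32]
  28 → shelf 7 (new)  [load 28/32]
  25 → shelf 8 (new)  [load 25/32]
  27 → shelf 9 (new)  [load 27/32]
  27 → shelf 10 (new)  [load 27/32]
  21 → shelf 11 (new)  [load 21/32]
11 shelves opened.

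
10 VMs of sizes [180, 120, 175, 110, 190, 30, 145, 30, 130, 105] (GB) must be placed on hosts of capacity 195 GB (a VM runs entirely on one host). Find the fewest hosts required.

Total = 190 + 180 + 175 + 145 + 130 + 120 + 110 + 105 + 30 + 30 = 1215 GB.
Lower bound: ⌈1215/195⌉ = 7 hosts.
Also, 8 VMs each exceed 195/2 GB, and no two of those can share a host, so at least 8 hosts are needed.
A packing using 8 hosts:
  host 1: 190 = 190
  host 2: 180 = 180
  host 3: 175 = 175
  host 4: 145 + 30 = 175
  host 5: 130 + 30 = 160
  host 6: 120 = 120
  host 7: 110 = 110
  host 8: 105 = 105
This matches the lower bound, so 8 is optimal.

8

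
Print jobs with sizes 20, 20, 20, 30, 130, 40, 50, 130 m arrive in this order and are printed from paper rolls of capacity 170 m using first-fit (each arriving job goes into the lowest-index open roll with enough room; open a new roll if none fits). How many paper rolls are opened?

  20 → roll 1 (new)  [load 20/170]
  20 → roll 1  [load 40/170]
  20 → roll 1  [load 60/170]
  30 → roll 1  [load 90/170]
  130 → roll 2 (new)  [load 130/170]
  40 → roll 1  [load 130/170]
  50 → roll 3 (new)  [load 50/170]
  130 → roll 4 (new)  [load 130/170]
4 paper rolls opened.

4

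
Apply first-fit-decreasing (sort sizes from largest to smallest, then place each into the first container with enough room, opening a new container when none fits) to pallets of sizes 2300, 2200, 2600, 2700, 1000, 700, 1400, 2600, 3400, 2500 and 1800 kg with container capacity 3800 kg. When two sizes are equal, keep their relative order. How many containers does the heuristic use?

Sorted descending: 3400, 2700, 2600, 2600, 2500, 2300, 2200, 1800, 1400, 1000, 700.
  3400 → container 1 (new)  [load 3400/3800]
  2700 → container 2 (new)  [load 2700/3800]
  2600 → container 3 (new)  [load 2600/3800]
  2600 → container 4 (new)  [load 2600/3800]
  2500 → container 5 (new)  [load 2500/3800]
  2300 → container 6 (new)  [load 2300/3800]
  2200 → container 7 (new)  [load 2200/3800]
  1800 → container 8 (new)  [load 1800/3800]
  1400 → container 6  [load 3700/3800]
  1000 → container 2  [load 3700/3800]
  700 → container 3  [load 3300/3800]
8 containers opened.

8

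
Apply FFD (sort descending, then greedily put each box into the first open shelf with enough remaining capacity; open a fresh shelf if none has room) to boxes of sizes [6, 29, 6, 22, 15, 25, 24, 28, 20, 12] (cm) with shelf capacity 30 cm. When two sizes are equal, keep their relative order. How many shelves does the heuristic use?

7

Sorted descending: 29, 28, 25, 24, 22, 20, 15, 12, 6, 6.
  29 → shelf 1 (new)  [load 29/30]
  28 → shelf 2 (new)  [load 28/30]
  25 → shelf 3 (new)  [load 25/30]
  24 → shelf 4 (new)  [load 24/30]
  22 → shelf 5 (new)  [load 22/30]
  20 → shelf 6 (new)  [load 20/30]
  15 → shelf 7 (new)  [load 15/30]
  12 → shelf 7  [load 27/30]
  6 → shelf 4  [load 30/30]
  6 → shelf 5  [load 28/30]
7 shelves opened.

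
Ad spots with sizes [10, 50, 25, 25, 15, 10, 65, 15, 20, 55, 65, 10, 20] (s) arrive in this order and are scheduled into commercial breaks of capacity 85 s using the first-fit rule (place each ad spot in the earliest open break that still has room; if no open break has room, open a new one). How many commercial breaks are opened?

5

  10 → break 1 (new)  [load 10/85]
  50 → break 1  [load 60/85]
  25 → break 1  [load 85/85]
  25 → break 2 (new)  [load 25/85]
  15 → break 2  [load 40/85]
  10 → break 2  [load 50/85]
  65 → break 3 (new)  [load 65/85]
  15 → break 2  [load 65/85]
  20 → break 2  [load 85/85]
  55 → break 4 (new)  [load 55/85]
  65 → break 5 (new)  [load 65/85]
  10 → break 3  [load 75/85]
  20 → break 4  [load 75/85]
5 commercial breaks opened.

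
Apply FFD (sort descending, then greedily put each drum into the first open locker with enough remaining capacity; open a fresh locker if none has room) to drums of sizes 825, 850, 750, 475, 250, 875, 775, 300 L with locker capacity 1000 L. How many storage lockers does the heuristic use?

Sorted descending: 875, 850, 825, 775, 750, 475, 300, 250.
  875 → locker 1 (new)  [load 875/1000]
  850 → locker 2 (new)  [load 850/1000]
  825 → locker 3 (new)  [load 825/1000]
  775 → locker 4 (new)  [load 775/1000]
  750 → locker 5 (new)  [load 750/1000]
  475 → locker 6 (new)  [load 475/1000]
  300 → locker 6  [load 775/1000]
  250 → locker 5  [load 1000/1000]
6 storage lockers opened.

6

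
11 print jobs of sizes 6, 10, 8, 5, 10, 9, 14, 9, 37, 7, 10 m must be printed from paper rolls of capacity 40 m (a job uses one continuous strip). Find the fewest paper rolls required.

Total = 37 + 14 + 10 + 10 + 10 + 9 + 9 + 8 + 7 + 6 + 5 = 125 m.
Lower bound: ⌈125/40⌉ = 4 paper rolls.
A packing using 4 paper rolls:
  roll 1: 37 = 37
  roll 2: 14 + 10 + 10 + 6 = 40
  roll 3: 10 + 9 + 9 + 8 = 36
  roll 4: 7 + 5 = 12
This matches the lower bound, so 4 is optimal.

4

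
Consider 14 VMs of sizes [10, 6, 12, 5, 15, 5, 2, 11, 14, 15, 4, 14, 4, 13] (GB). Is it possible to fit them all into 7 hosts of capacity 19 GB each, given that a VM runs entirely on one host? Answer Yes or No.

No

Total = 130 GB; ⌈130/19⌉ = 7.
8 VMs each exceed half the capacity and cannot share a host, forcing at least 8 hosts.
At least 8 hosts are required, but only 7 are allowed.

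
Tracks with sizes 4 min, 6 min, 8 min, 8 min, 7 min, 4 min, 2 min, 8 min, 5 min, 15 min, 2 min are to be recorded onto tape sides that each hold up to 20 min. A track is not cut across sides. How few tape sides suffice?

Total = 15 + 8 + 8 + 8 + 7 + 6 + 5 + 4 + 4 + 2 + 2 = 69 min.
Lower bound: ⌈69/20⌉ = 4 tape sides.
A packing using 4 tape sides:
  side 1: 15 + 5 = 20
  side 2: 8 + 8 + 4 = 20
  side 3: 8 + 7 + 4 = 19
  side 4: 6 + 2 + 2 = 10
This matches the lower bound, so 4 is optimal.

4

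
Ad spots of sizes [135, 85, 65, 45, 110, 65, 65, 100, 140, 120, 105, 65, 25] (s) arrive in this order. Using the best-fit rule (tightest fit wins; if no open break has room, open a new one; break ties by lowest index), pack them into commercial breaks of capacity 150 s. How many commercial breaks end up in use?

9

  135 → break 1 (new)  [load 135/150]
  85 → break 2 (new)  [load 85/150]
  65 → break 2  [load 150/150]
  45 → break 3 (new)  [load 45/150]
  110 → break 4 (new)  [load 110/150]
  65 → break 3  [load 110/150]
  65 → break 5 (new)  [load 65/150]
  100 → break 6 (new)  [load 100/150]
  140 → break 7 (new)  [load 140/150]
  120 → break 8 (new)  [load 120/150]
  105 → break 9 (new)  [load 105/150]
  65 → break 5  [load 130/150]
  25 → break 8  [load 145/150]
9 commercial breaks opened.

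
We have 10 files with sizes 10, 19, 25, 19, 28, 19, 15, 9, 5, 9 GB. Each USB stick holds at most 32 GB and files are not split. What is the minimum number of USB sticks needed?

Total = 28 + 25 + 19 + 19 + 19 + 15 + 10 + 9 + 9 + 5 = 158 GB.
Lower bound: ⌈158/32⌉ = 5 USB sticks.
A packing using 6 USB sticks:
  USB stick 1: 28 = 28
  USB stick 2: 25 + 5 = 30
  USB stick 3: 19 + 10 = 29
  USB stick 4: 19 + 9 = 28
  USB stick 5: 19 + 9 = 28
  USB stick 6: 15 = 15
No arrangement into 5 USB sticks stays within capacity, so 6 is optimal.

6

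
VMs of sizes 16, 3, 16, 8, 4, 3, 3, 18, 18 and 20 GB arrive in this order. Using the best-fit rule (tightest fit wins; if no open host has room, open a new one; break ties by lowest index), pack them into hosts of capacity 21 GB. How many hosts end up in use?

  16 → host 1 (new)  [load 16/21]
  3 → host 1  [load 19/21]
  16 → host 2 (new)  [load 16/21]
  8 → host 3 (new)  [load 8/21]
  4 → host 2  [load 20/21]
  3 → host 3  [load 11/21]
  3 → host 3  [load 14/21]
  18 → host 4 (new)  [load 18/21]
  18 → host 5 (new)  [load 18/21]
  20 → host 6 (new)  [load 20/21]
6 hosts opened.

6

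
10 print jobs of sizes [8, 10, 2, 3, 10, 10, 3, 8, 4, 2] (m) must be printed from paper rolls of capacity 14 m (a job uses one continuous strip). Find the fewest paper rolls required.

5

Total = 10 + 10 + 10 + 8 + 8 + 4 + 3 + 3 + 2 + 2 = 60 m.
Lower bound: ⌈60/14⌉ = 5 paper rolls.
A packing using 5 paper rolls:
  roll 1: 10 + 4 = 14
  roll 2: 10 + 3 = 13
  roll 3: 10 + 3 = 13
  roll 4: 8 + 2 + 2 = 12
  roll 5: 8 = 8
This matches the lower bound, so 5 is optimal.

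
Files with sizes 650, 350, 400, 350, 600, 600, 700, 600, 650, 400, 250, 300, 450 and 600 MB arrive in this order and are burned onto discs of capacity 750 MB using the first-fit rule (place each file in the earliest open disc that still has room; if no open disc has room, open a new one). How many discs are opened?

11

  650 → disc 1 (new)  [load 650/750]
  350 → disc 2 (new)  [load 350/750]
  400 → disc 2  [load 750/750]
  350 → disc 3 (new)  [load 350/750]
  600 → disc 4 (new)  [load 600/750]
  600 → disc 5 (new)  [load 600/750]
  700 → disc 6 (new)  [load 700/750]
  600 → disc 7 (new)  [load 600/750]
  650 → disc 8 (new)  [load 650/750]
  400 → disc 3  [load 750/750]
  250 → disc 9 (new)  [load 250/750]
  300 → disc 9  [load 550/750]
  450 → disc 10 (new)  [load 450/750]
  600 → disc 11 (new)  [load 600/750]
11 discs opened.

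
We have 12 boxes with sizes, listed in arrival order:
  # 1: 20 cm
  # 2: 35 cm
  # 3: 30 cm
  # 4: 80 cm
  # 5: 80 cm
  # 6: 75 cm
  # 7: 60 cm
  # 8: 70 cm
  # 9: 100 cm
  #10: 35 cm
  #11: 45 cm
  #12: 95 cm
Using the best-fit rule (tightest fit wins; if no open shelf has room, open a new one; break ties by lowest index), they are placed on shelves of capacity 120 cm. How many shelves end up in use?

  20 → shelf 1 (new)  [load 20/120]
  35 → shelf 1  [load 55/120]
  30 → shelf 1  [load 85/120]
  80 → shelf 2 (new)  [load 80/120]
  80 → shelf 3 (new)  [load 80/120]
  75 → shelf 4 (new)  [load 75/120]
  60 → shelf 5 (new)  [load 60/120]
  70 → shelf 6 (new)  [load 70/120]
  100 → shelf 7 (new)  [load 100/120]
  35 → shelf 1  [load 120/120]
  45 → shelf 4  [load 120/120]
  95 → shelf 8 (new)  [load 95/120]
8 shelves opened.

8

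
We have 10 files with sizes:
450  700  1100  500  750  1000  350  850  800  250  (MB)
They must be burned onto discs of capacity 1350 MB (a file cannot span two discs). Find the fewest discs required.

6

Total = 1100 + 1000 + 850 + 800 + 750 + 700 + 500 + 450 + 350 + 250 = 6750 MB.
Lower bound: ⌈6750/1350⌉ = 5 discs.
Also, 6 files each exceed 675 MB, and no two of those can share a disc, so at least 6 discs are needed.
A packing using 6 discs:
  disc 1: 1100 + 250 = 1350
  disc 2: 1000 + 350 = 1350
  disc 3: 850 + 500 = 1350
  disc 4: 800 + 450 = 1250
  disc 5: 750 = 750
  disc 6: 700 = 700
This matches the lower bound, so 6 is optimal.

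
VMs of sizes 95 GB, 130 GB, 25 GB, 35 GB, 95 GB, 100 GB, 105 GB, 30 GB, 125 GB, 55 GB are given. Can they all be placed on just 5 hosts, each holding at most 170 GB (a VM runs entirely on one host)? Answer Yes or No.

No

Total = 795 GB; ⌈795/170⌉ = 5.
6 VMs each exceed half the capacity and cannot share a host, forcing at least 6 hosts.
At least 6 hosts are required, but only 5 are allowed.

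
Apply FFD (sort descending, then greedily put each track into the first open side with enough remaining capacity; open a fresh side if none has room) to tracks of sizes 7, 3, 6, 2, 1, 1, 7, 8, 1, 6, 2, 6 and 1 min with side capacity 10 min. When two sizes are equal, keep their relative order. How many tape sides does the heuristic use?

6

Sorted descending: 8, 7, 7, 6, 6, 6, 3, 2, 2, 1, 1, 1, 1.
  8 → side 1 (new)  [load 8/10]
  7 → side 2 (new)  [load 7/10]
  7 → side 3 (new)  [load 7/10]
  6 → side 4 (new)  [load 6/10]
  6 → side 5 (new)  [load 6/10]
  6 → side 6 (new)  [load 6/10]
  3 → side 2  [load 10/10]
  2 → side 1  [load 10/10]
  2 → side 3  [load 9/10]
  1 → side 3  [load 10/10]
  1 → side 4  [load 7/10]
  1 → side 4  [load 8/10]
  1 → side 4  [load 9/10]
6 tape sides opened.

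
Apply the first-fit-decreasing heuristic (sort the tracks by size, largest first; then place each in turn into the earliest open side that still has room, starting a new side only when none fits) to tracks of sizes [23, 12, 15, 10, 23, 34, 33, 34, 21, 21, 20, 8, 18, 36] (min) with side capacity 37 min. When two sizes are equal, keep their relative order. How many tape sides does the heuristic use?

Sorted descending: 36, 34, 34, 33, 23, 23, 21, 21, 20, 18, 15, 12, 10, 8.
  36 → side 1 (new)  [load 36/37]
  34 → side 2 (new)  [load 34/37]
  34 → side 3 (new)  [load 34/37]
  33 → side 4 (new)  [load 33/37]
  23 → side 5 (new)  [load 23/37]
  23 → side 6 (new)  [load 23/37]
  21 → side 7 (new)  [load 21/37]
  21 → side 8 (new)  [load 21/37]
  20 → side 9 (new)  [load 20/37]
  18 → side 10 (new)  [load 18/37]
  15 → side 7  [load 36/37]
  12 → side 5  [load 35/37]
  10 → side 6  [load 33/37]
  8 → side 8  [load 29/37]
10 tape sides opened.

10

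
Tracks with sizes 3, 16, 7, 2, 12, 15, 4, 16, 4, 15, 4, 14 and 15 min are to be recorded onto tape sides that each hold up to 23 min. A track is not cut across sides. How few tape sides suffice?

Total = 16 + 16 + 15 + 15 + 15 + 14 + 12 + 7 + 4 + 4 + 4 + 3 + 2 = 127 min.
Lower bound: ⌈127/23⌉ = 6 tape sides.
Also, 7 tracks each exceed 23/2 min, and no two of those can share a side, so at least 7 tape sides are needed.
A packing using 7 tape sides:
  side 1: 16 + 7 = 23
  side 2: 16 + 4 + 3 = 23
  side 3: 15 + 4 + 4 = 23
  side 4: 15 + 2 = 17
  side 5: 15 = 15
  side 6: 14 = 14
  side 7: 12 = 12
This matches the lower bound, so 7 is optimal.

7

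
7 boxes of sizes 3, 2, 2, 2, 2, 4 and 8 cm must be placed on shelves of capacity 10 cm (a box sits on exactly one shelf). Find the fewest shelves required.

Total = 8 + 4 + 3 + 2 + 2 + 2 + 2 = 23 cm.
Lower bound: ⌈23/10⌉ = 3 shelves.
A packing using 3 shelves:
  shelf 1: 8 + 2 = 10
  shelf 2: 4 + 3 + 2 = 9
  shelf 3: 2 + 2 = 4
This matches the lower bound, so 3 is optimal.

3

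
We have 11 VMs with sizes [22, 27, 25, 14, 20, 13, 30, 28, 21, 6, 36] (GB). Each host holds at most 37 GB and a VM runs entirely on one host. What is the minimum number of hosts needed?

Total = 36 + 30 + 28 + 27 + 25 + 22 + 21 + 20 + 14 + 13 + 6 = 242 GB.
Lower bound: ⌈242/37⌉ = 7 hosts.
Also, 8 VMs each exceed 37/2 GB, and no two of those can share a host, so at least 8 hosts are needed.
A packing using 8 hosts:
  host 1: 36 = 36
  host 2: 30 + 6 = 36
  host 3: 28 = 28
  host 4: 27 = 27
  host 5: 25 = 25
  host 6: 22 + 14 = 36
  host 7: 21 + 13 = 34
  host 8: 20 = 20
This matches the lower bound, so 8 is optimal.

8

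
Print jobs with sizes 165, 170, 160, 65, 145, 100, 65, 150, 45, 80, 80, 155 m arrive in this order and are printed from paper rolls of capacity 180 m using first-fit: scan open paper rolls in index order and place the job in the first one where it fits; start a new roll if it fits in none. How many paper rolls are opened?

  165 → roll 1 (new)  [load 165/180]
  170 → roll 2 (new)  [load 170/180]
  160 → roll 3 (new)  [load 160/180]
  65 → roll 4 (new)  [load 65/180]
  145 → roll 5 (new)  [load 145/180]
  100 → roll 4  [load 165/180]
  65 → roll 6 (new)  [load 65/180]
  150 → roll 7 (new)  [load 150/180]
  45 → roll 6  [load 110/180]
  80 → roll 8 (new)  [load 80/180]
  80 → roll 8  [load 160/180]
  155 → roll 9 (new)  [load 155/180]
9 paper rolls opened.

9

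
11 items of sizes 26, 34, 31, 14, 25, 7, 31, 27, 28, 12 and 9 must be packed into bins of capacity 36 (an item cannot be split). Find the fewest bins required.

8

Total = 34 + 31 + 31 + 28 + 27 + 26 + 25 + 14 + 12 + 9 + 7 = 244.
Lower bound: ⌈244/36⌉ = 7 bins.
A packing using 8 bins:
  bin 1: 34 = 34
  bin 2: 31 = 31
  bin 3: 31 = 31
  bin 4: 28 + 7 = 35
  bin 5: 27 + 9 = 36
  bin 6: 26 = 26
  bin 7: 25 = 25
  bin 8: 14 + 12 = 26
No arrangement into 7 bins stays within capacity, so 8 is optimal.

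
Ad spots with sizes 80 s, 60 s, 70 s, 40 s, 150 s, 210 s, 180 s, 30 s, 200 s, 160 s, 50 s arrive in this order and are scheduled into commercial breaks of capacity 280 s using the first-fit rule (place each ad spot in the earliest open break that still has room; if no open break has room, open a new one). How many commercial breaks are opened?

6

  80 → break 1 (new)  [load 80/280]
  60 → break 1  [load 140/280]
  70 → break 1  [load 210/280]
  40 → break 1  [load 250/280]
  150 → break 2 (new)  [load 150/280]
  210 → break 3 (new)  [load 210/280]
  180 → break 4 (new)  [load 180/280]
  30 → break 1  [load 280/280]
  200 → break 5 (new)  [load 200/280]
  160 → break 6 (new)  [load 160/280]
  50 → break 2  [load 200/280]
6 commercial breaks opened.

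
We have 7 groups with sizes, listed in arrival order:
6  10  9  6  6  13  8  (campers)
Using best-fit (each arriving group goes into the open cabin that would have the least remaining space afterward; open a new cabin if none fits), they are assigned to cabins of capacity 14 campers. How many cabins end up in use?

  6 → cabin 1 (new)  [load 6/14]
  10 → cabin 2 (new)  [load 10/14]
  9 → cabin 3 (new)  [load 9/14]
  6 → cabin 1  [load 12/14]
  6 → cabin 4 (new)  [load 6/14]
  13 → cabin 5 (new)  [load 13/14]
  8 → cabin 4  [load 14/14]
5 cabins opened.

5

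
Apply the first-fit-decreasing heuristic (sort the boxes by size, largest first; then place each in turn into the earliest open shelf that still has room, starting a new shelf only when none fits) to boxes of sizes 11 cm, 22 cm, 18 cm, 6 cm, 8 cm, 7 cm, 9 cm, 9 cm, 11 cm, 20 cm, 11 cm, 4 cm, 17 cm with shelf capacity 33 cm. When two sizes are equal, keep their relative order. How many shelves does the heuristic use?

Sorted descending: 22, 20, 18, 17, 11, 11, 11, 9, 9, 8, 7, 6, 4.
  22 → shelf 1 (new)  [load 22/33]
  20 → shelf 2 (new)  [load 20/33]
  18 → shelf 3 (new)  [load 18/33]
  17 → shelf 4 (new)  [load 17/33]
  11 → shelf 1  [load 33/33]
  11 → shelf 2  [load 31/33]
  11 → shelf 3  [load 29/33]
  9 → shelf 4  [load 26/33]
  9 → shelf 5 (new)  [load 9/33]
  8 → shelf 5  [load 17/33]
  7 → shelf 4  [load 33/33]
  6 → shelf 5  [load 23/33]
  4 → shelf 3  [load 33/33]
5 shelves opened.

5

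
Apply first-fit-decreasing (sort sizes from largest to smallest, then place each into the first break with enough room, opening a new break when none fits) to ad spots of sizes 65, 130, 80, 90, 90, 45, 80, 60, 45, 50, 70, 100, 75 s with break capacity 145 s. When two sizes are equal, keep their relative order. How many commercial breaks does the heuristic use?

7

Sorted descending: 130, 100, 90, 90, 80, 80, 75, 70, 65, 60, 50, 45, 45.
  130 → break 1 (new)  [load 130/145]
  100 → break 2 (new)  [load 100/145]
  90 → break 3 (new)  [load 90/145]
  90 → break 4 (new)  [load 90/145]
  80 → break 5 (new)  [load 80/145]
  80 → break 6 (new)  [load 80/145]
  75 → break 7 (new)  [load 75/145]
  70 → break 7  [load 145/145]
  65 → break 5  [load 145/145]
  60 → break 6  [load 140/145]
  50 → break 3  [load 140/145]
  45 → break 2  [load 145/145]
  45 → break 4  [load 135/145]
7 commercial breaks opened.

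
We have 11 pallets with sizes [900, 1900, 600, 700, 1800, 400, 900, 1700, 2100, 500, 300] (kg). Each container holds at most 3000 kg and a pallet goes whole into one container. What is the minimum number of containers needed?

Total = 2100 + 1900 + 1800 + 1700 + 900 + 900 + 700 + 600 + 500 + 400 + 300 = 11800 kg.
Lower bound: ⌈11800/3000⌉ = 4 containers.
A packing using 4 containers:
  container 1: 2100 + 900 = 3000
  container 2: 1900 + 900 = 2800
  container 3: 1800 + 700 + 500 = 3000
  container 4: 1700 + 600 + 400 + 300 = 3000
This matches the lower bound, so 4 is optimal.

4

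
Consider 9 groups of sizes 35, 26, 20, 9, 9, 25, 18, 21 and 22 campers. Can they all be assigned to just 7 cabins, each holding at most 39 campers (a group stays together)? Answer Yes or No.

Yes

A valid assignment using 6 cabins:
  cabin 1: 35 = 35
  cabin 2: 26 + 9 = 35
  cabin 3: 25 + 9 = 34
  cabin 4: 22 = 22
  cabin 5: 21 + 18 = 39
  cabin 6: 20 = 20
That uses only 6 ≤ 7, so 7 cabins are enough.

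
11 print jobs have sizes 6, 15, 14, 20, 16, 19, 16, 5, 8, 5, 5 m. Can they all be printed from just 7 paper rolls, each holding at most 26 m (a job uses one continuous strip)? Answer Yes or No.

Yes

A valid assignment using 6 paper rolls:
  roll 1: 20 + 6 = 26
  roll 2: 19 + 5 = 24
  roll 3: 16 + 8 = 24
  roll 4: 16 + 5 + 5 = 26
  roll 5: 15 = 15
  roll 6: 14 = 14
That uses only 6 ≤ 7, so 7 paper rolls are enough.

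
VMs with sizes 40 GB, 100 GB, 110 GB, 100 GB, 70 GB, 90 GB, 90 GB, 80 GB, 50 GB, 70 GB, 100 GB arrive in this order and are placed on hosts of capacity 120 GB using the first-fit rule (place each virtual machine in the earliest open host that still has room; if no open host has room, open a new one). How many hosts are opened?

  40 → host 1 (new)  [load 40/120]
  100 → host 2 (new)  [load 100/120]
  110 → host 3 (new)  [load 110/120]
  100 → host 4 (new)  [load 100/120]
  70 → host 1  [load 110/120]
  90 → host 5 (new)  [load 90/120]
  90 → host 6 (new)  [load 90/120]
  80 → host 7 (new)  [load 80/120]
  50 → host 8 (new)  [load 50/120]
  70 → host 8  [load 120/120]
  100 → host 9 (new)  [load 100/120]
9 hosts opened.

9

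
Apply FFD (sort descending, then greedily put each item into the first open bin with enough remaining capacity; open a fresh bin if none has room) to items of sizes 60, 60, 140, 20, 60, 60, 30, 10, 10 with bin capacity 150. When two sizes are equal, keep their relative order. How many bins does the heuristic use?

Sorted descending: 140, 60, 60, 60, 60, 30, 20, 10, 10.
  140 → bin 1 (new)  [load 140/150]
  60 → bin 2 (new)  [load 60/150]
  60 → bin 2  [load 120/150]
  60 → bin 3 (new)  [load 60/150]
  60 → bin 3  [load 120/150]
  30 → bin 2  [load 150/150]
  20 → bin 3  [load 140/150]
  10 → bin 1  [load 150/150]
  10 → bin 3  [load 150/150]
3 bins opened.

3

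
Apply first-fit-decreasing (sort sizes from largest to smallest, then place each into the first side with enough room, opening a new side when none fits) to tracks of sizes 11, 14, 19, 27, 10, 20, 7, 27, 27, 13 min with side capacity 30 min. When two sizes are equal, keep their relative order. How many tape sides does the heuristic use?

Sorted descending: 27, 27, 27, 20, 19, 14, 13, 11, 10, 7.
  27 → side 1 (new)  [load 27/30]
  27 → side 2 (new)  [load 27/30]
  27 → side 3 (new)  [load 27/30]
  20 → side 4 (new)  [load 20/30]
  19 → side 5 (new)  [load 19/30]
  14 → side 6 (new)  [load 14/30]
  13 → side 6  [load 27/30]
  11 → side 5  [load 30/30]
  10 → side 4  [load 30/30]
  7 → side 7 (new)  [load 7/30]
7 tape sides opened.

7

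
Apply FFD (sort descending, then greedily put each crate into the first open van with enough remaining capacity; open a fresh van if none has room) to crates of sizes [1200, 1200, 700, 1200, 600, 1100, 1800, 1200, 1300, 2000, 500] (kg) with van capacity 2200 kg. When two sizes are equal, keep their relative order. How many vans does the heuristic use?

Sorted descending: 2000, 1800, 1300, 1200, 1200, 1200, 1200, 1100, 700, 600, 500.
  2000 → van 1 (new)  [load 2000/2200]
  1800 → van 2 (new)  [load 1800/2200]
  1300 → van 3 (new)  [load 1300/2200]
  1200 → van 4 (new)  [load 1200/2200]
  1200 → van 5 (new)  [load 1200/2200]
  1200 → van 6 (new)  [load 1200/2200]
  1200 → van 7 (new)  [load 1200/2200]
  1100 → van 8 (new)  [load 1100/2200]
  700 → van 3  [load 2000/2200]
  600 → van 4  [load 1800/2200]
  500 → van 5  [load 1700/2200]
8 vans opened.

8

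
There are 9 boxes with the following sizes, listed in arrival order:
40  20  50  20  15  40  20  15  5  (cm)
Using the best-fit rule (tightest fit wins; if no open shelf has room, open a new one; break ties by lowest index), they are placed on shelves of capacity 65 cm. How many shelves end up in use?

  40 → shelf 1 (new)  [load 40/65]
  20 → shelf 1  [load 60/65]
  50 → shelf 2 (new)  [load 50/65]
  20 → shelf 3 (new)  [load 20/65]
  15 → shelf 2  [load 65/65]
  40 → shelf 3  [load 60/65]
  20 → shelf 4 (new)  [load 20/65]
  15 → shelf 4  [load 35/65]
  5 → shelf 1  [load 65/65]
4 shelves opened.

4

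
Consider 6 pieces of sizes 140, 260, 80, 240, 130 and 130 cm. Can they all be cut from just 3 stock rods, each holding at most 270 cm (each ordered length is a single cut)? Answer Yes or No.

No

Total = 980 cm; ⌈980/270⌉ = 4.
At least 4 stock rods are required, but only 3 are allowed.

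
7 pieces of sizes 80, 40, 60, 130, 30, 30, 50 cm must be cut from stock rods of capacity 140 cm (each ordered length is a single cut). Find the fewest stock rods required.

Total = 130 + 80 + 60 + 50 + 40 + 30 + 30 = 420 cm.
Lower bound: ⌈420/140⌉ = 3 stock rods.
A packing using 4 stock rods:
  stock rod 1: 130 = 130
  stock rod 2: 80 + 60 = 140
  stock rod 3: 50 + 40 + 30 = 120
  stock rod 4: 30 = 30
No arrangement into 3 stock rods stays within capacity, so 4 is optimal.

4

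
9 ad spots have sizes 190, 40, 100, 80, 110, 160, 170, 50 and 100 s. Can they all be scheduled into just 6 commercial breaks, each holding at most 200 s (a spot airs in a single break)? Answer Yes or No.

A valid assignment using 6 commercial breaks:
  break 1: 190 = 190
  break 2: 170 = 170
  break 3: 160 + 40 = 200
  break 4: 110 + 80 = 190
  break 5: 100 + 100 = 200
  break 6: 50 = 50
Every load is within 200 s, so 6 commercial breaks suffice.

Yes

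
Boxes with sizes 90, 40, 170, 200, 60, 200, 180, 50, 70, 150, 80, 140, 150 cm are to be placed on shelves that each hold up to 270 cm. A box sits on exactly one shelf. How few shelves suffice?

Total = 200 + 200 + 180 + 170 + 150 + 150 + 140 + 90 + 80 + 70 + 60 + 50 + 40 = 1580 cm.
Lower bound: ⌈1580/270⌉ = 6 shelves.
Also, 7 boxes each exceed 135 cm, and no two of those can share a shelf, so at least 7 shelves are needed.
A packing using 7 shelves:
  shelf 1: 200 + 70 = 270
  shelf 2: 200 + 60 = 260
  shelf 3: 180 + 90 = 270
  shelf 4: 170 + 80 = 250
  shelf 5: 150 + 50 + 40 = 240
  shelf 6: 150 = 150
  shelf 7: 140 = 140
This matches the lower bound, so 7 is optimal.

7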